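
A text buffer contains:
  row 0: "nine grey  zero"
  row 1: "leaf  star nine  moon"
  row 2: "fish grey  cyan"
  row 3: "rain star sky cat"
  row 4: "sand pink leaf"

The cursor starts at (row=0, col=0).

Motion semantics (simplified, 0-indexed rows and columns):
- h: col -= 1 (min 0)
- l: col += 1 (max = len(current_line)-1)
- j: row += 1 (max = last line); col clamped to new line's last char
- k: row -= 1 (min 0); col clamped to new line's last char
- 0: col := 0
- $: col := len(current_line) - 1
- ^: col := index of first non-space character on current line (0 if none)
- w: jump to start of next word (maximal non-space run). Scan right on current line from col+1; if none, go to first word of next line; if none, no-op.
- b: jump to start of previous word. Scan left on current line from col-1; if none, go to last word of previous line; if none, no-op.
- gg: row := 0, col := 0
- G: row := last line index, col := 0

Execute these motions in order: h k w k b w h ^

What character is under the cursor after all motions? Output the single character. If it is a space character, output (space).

Answer: n

Derivation:
After 1 (h): row=0 col=0 char='n'
After 2 (k): row=0 col=0 char='n'
After 3 (w): row=0 col=5 char='g'
After 4 (k): row=0 col=5 char='g'
After 5 (b): row=0 col=0 char='n'
After 6 (w): row=0 col=5 char='g'
After 7 (h): row=0 col=4 char='_'
After 8 (^): row=0 col=0 char='n'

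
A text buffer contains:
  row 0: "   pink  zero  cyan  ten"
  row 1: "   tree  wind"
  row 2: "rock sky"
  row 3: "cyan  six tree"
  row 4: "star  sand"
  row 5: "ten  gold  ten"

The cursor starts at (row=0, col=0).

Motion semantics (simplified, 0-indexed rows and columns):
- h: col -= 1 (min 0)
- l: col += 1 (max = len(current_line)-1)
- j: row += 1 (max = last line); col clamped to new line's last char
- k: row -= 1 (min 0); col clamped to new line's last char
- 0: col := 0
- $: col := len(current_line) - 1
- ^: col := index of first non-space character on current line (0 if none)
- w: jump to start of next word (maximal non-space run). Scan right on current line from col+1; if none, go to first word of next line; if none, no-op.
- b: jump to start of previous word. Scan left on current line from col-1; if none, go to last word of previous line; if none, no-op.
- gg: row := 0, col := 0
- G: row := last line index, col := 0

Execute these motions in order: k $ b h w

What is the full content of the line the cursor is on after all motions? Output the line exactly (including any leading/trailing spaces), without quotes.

After 1 (k): row=0 col=0 char='_'
After 2 ($): row=0 col=23 char='n'
After 3 (b): row=0 col=21 char='t'
After 4 (h): row=0 col=20 char='_'
After 5 (w): row=0 col=21 char='t'

Answer:    pink  zero  cyan  ten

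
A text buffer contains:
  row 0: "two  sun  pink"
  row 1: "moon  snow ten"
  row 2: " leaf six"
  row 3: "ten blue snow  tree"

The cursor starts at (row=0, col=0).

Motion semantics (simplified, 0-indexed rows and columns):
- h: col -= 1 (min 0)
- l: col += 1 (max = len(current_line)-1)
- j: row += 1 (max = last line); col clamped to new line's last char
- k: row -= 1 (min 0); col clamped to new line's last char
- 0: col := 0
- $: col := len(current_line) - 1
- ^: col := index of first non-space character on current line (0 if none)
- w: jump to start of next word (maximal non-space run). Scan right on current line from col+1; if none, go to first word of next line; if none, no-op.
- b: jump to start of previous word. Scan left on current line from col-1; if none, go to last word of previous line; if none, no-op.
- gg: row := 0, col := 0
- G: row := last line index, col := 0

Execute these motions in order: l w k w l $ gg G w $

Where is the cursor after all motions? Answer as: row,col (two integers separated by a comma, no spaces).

Answer: 3,18

Derivation:
After 1 (l): row=0 col=1 char='w'
After 2 (w): row=0 col=5 char='s'
After 3 (k): row=0 col=5 char='s'
After 4 (w): row=0 col=10 char='p'
After 5 (l): row=0 col=11 char='i'
After 6 ($): row=0 col=13 char='k'
After 7 (gg): row=0 col=0 char='t'
After 8 (G): row=3 col=0 char='t'
After 9 (w): row=3 col=4 char='b'
After 10 ($): row=3 col=18 char='e'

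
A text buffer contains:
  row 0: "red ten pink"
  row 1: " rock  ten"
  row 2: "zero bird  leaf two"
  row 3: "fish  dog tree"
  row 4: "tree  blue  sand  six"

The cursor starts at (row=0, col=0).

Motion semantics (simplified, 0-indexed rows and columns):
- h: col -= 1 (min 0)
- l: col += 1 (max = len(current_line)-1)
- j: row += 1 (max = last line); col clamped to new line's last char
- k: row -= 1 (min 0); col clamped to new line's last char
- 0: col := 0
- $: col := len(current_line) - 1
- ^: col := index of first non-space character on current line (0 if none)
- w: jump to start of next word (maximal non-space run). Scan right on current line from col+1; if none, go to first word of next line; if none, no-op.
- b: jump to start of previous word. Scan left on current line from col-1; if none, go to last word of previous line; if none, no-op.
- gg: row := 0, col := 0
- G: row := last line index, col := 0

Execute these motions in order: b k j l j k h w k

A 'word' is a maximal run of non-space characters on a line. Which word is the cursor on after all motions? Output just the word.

After 1 (b): row=0 col=0 char='r'
After 2 (k): row=0 col=0 char='r'
After 3 (j): row=1 col=0 char='_'
After 4 (l): row=1 col=1 char='r'
After 5 (j): row=2 col=1 char='e'
After 6 (k): row=1 col=1 char='r'
After 7 (h): row=1 col=0 char='_'
After 8 (w): row=1 col=1 char='r'
After 9 (k): row=0 col=1 char='e'

Answer: red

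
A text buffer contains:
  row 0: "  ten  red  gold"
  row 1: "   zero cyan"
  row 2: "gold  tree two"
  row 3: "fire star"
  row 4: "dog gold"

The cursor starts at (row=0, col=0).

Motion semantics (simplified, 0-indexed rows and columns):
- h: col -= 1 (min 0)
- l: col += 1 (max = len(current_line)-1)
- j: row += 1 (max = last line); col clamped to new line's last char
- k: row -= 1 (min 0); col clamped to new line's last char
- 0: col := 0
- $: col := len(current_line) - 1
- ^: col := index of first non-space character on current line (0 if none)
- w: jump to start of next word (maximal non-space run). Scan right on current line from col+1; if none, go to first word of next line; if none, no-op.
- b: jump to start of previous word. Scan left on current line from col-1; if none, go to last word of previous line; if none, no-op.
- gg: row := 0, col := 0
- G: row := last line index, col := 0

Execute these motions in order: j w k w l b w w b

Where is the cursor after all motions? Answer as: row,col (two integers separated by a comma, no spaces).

After 1 (j): row=1 col=0 char='_'
After 2 (w): row=1 col=3 char='z'
After 3 (k): row=0 col=3 char='e'
After 4 (w): row=0 col=7 char='r'
After 5 (l): row=0 col=8 char='e'
After 6 (b): row=0 col=7 char='r'
After 7 (w): row=0 col=12 char='g'
After 8 (w): row=1 col=3 char='z'
After 9 (b): row=0 col=12 char='g'

Answer: 0,12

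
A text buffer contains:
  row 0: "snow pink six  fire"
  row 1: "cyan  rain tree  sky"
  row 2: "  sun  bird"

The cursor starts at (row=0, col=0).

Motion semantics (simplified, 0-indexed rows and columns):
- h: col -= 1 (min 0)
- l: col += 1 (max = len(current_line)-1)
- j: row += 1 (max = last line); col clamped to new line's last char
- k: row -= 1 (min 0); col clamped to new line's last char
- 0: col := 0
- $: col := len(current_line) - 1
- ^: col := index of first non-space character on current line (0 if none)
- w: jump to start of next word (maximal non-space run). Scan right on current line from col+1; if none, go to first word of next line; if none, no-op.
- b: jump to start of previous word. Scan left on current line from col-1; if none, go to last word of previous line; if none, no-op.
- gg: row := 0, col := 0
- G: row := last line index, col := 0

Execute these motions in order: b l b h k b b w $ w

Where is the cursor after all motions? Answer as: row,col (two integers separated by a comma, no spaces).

Answer: 1,0

Derivation:
After 1 (b): row=0 col=0 char='s'
After 2 (l): row=0 col=1 char='n'
After 3 (b): row=0 col=0 char='s'
After 4 (h): row=0 col=0 char='s'
After 5 (k): row=0 col=0 char='s'
After 6 (b): row=0 col=0 char='s'
After 7 (b): row=0 col=0 char='s'
After 8 (w): row=0 col=5 char='p'
After 9 ($): row=0 col=18 char='e'
After 10 (w): row=1 col=0 char='c'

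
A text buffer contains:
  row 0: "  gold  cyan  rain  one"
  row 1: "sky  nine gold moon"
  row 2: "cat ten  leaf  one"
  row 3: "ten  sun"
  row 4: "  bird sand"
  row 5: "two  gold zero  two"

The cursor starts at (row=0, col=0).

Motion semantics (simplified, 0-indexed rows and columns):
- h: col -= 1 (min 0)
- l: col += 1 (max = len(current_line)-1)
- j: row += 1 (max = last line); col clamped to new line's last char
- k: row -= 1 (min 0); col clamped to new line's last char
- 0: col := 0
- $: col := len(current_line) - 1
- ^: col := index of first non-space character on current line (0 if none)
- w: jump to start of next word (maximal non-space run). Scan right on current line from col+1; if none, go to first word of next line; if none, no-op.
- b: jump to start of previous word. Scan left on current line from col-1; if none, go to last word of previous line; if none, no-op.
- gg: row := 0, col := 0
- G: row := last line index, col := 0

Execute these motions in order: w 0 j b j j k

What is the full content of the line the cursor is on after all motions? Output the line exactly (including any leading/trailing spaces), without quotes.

After 1 (w): row=0 col=2 char='g'
After 2 (0): row=0 col=0 char='_'
After 3 (j): row=1 col=0 char='s'
After 4 (b): row=0 col=20 char='o'
After 5 (j): row=1 col=18 char='n'
After 6 (j): row=2 col=17 char='e'
After 7 (k): row=1 col=17 char='o'

Answer: sky  nine gold moon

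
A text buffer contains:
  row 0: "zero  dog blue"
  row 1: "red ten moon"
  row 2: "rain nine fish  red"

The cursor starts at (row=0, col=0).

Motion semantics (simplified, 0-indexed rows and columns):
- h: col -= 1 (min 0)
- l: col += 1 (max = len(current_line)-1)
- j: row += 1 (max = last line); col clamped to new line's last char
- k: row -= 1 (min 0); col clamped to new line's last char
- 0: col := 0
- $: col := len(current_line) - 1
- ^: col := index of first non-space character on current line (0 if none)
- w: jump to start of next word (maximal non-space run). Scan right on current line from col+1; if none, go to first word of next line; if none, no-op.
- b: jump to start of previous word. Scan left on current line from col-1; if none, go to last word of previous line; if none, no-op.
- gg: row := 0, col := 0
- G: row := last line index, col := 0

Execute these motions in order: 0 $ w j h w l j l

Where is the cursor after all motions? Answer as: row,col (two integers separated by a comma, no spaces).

After 1 (0): row=0 col=0 char='z'
After 2 ($): row=0 col=13 char='e'
After 3 (w): row=1 col=0 char='r'
After 4 (j): row=2 col=0 char='r'
After 5 (h): row=2 col=0 char='r'
After 6 (w): row=2 col=5 char='n'
After 7 (l): row=2 col=6 char='i'
After 8 (j): row=2 col=6 char='i'
After 9 (l): row=2 col=7 char='n'

Answer: 2,7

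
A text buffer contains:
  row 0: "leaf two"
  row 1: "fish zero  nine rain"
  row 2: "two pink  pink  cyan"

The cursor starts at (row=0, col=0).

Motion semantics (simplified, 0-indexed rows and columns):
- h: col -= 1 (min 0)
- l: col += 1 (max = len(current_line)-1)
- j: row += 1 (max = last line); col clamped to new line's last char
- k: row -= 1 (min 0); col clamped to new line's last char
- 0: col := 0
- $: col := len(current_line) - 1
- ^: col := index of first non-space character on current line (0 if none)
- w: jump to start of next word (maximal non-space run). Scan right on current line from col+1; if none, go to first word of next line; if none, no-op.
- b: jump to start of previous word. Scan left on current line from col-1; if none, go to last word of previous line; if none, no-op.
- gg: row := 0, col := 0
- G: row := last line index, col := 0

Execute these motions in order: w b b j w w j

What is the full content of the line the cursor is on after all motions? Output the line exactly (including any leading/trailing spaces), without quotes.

Answer: two pink  pink  cyan

Derivation:
After 1 (w): row=0 col=5 char='t'
After 2 (b): row=0 col=0 char='l'
After 3 (b): row=0 col=0 char='l'
After 4 (j): row=1 col=0 char='f'
After 5 (w): row=1 col=5 char='z'
After 6 (w): row=1 col=11 char='n'
After 7 (j): row=2 col=11 char='i'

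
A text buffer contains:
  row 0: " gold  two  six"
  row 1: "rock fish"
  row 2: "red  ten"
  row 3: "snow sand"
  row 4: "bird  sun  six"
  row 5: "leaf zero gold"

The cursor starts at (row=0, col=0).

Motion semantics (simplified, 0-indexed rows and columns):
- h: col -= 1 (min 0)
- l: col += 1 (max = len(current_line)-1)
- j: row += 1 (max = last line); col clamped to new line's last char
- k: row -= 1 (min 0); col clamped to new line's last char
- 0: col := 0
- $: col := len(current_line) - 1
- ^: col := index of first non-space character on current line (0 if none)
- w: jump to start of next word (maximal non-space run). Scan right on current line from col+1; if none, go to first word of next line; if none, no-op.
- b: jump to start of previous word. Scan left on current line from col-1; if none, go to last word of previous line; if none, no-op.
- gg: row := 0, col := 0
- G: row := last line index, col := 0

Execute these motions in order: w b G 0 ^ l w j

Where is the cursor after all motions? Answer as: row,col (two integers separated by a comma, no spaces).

After 1 (w): row=0 col=1 char='g'
After 2 (b): row=0 col=1 char='g'
After 3 (G): row=5 col=0 char='l'
After 4 (0): row=5 col=0 char='l'
After 5 (^): row=5 col=0 char='l'
After 6 (l): row=5 col=1 char='e'
After 7 (w): row=5 col=5 char='z'
After 8 (j): row=5 col=5 char='z'

Answer: 5,5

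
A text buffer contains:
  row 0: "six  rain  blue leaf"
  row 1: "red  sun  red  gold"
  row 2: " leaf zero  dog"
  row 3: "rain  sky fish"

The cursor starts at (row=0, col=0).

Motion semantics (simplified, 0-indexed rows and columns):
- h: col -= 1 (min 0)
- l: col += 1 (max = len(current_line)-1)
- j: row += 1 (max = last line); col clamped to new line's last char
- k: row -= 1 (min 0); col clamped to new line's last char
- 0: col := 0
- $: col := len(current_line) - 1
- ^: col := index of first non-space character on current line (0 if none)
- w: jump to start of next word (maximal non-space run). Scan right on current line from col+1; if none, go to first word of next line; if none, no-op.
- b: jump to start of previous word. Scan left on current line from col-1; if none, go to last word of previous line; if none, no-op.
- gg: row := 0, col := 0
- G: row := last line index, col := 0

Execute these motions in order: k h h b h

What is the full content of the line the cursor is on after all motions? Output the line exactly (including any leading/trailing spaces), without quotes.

After 1 (k): row=0 col=0 char='s'
After 2 (h): row=0 col=0 char='s'
After 3 (h): row=0 col=0 char='s'
After 4 (b): row=0 col=0 char='s'
After 5 (h): row=0 col=0 char='s'

Answer: six  rain  blue leaf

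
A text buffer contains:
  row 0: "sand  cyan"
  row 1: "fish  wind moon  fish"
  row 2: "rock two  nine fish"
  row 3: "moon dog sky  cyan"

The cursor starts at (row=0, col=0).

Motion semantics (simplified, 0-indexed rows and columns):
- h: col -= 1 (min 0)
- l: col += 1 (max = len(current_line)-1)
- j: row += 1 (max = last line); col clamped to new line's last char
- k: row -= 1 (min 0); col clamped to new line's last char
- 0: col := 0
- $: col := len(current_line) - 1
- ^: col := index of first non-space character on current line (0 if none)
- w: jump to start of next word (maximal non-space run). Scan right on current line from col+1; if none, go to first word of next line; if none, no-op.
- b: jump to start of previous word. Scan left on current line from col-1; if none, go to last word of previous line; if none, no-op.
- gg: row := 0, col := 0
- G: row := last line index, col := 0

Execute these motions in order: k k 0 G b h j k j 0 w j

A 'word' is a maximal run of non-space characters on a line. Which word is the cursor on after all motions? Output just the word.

After 1 (k): row=0 col=0 char='s'
After 2 (k): row=0 col=0 char='s'
After 3 (0): row=0 col=0 char='s'
After 4 (G): row=3 col=0 char='m'
After 5 (b): row=2 col=15 char='f'
After 6 (h): row=2 col=14 char='_'
After 7 (j): row=3 col=14 char='c'
After 8 (k): row=2 col=14 char='_'
After 9 (j): row=3 col=14 char='c'
After 10 (0): row=3 col=0 char='m'
After 11 (w): row=3 col=5 char='d'
After 12 (j): row=3 col=5 char='d'

Answer: dog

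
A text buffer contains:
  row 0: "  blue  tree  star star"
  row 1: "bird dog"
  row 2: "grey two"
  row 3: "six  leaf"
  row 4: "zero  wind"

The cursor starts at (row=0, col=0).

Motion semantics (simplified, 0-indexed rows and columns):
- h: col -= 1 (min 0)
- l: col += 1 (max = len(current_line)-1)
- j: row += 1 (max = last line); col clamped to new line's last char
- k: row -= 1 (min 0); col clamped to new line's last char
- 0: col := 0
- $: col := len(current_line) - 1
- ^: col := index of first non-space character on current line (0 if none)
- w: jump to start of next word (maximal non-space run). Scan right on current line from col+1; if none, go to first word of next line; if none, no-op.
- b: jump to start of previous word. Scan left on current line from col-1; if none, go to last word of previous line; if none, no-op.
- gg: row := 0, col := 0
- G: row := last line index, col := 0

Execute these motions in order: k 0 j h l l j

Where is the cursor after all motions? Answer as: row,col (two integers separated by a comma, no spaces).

After 1 (k): row=0 col=0 char='_'
After 2 (0): row=0 col=0 char='_'
After 3 (j): row=1 col=0 char='b'
After 4 (h): row=1 col=0 char='b'
After 5 (l): row=1 col=1 char='i'
After 6 (l): row=1 col=2 char='r'
After 7 (j): row=2 col=2 char='e'

Answer: 2,2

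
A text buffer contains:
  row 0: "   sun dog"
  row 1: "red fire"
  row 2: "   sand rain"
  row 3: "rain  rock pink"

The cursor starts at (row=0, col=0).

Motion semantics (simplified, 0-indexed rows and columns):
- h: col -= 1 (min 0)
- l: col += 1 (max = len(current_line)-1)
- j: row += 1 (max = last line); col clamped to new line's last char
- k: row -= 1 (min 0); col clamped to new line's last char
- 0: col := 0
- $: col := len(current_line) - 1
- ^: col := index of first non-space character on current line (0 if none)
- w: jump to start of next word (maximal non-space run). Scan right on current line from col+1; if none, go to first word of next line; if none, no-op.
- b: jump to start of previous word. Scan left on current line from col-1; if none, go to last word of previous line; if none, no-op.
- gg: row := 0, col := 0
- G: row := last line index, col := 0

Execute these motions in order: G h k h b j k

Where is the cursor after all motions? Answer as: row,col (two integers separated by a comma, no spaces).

Answer: 1,4

Derivation:
After 1 (G): row=3 col=0 char='r'
After 2 (h): row=3 col=0 char='r'
After 3 (k): row=2 col=0 char='_'
After 4 (h): row=2 col=0 char='_'
After 5 (b): row=1 col=4 char='f'
After 6 (j): row=2 col=4 char='a'
After 7 (k): row=1 col=4 char='f'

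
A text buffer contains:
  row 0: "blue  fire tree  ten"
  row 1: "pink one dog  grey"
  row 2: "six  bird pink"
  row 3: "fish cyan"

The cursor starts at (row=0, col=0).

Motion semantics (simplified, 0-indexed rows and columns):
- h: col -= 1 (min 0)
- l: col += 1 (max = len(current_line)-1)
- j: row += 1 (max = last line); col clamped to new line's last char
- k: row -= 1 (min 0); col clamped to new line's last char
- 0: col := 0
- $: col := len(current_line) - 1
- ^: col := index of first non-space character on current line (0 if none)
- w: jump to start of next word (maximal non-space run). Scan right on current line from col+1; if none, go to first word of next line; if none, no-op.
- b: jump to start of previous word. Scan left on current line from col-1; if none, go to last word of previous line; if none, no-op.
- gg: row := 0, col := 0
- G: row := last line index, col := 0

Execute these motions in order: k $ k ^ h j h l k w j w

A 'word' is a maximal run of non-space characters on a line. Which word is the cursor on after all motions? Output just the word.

After 1 (k): row=0 col=0 char='b'
After 2 ($): row=0 col=19 char='n'
After 3 (k): row=0 col=19 char='n'
After 4 (^): row=0 col=0 char='b'
After 5 (h): row=0 col=0 char='b'
After 6 (j): row=1 col=0 char='p'
After 7 (h): row=1 col=0 char='p'
After 8 (l): row=1 col=1 char='i'
After 9 (k): row=0 col=1 char='l'
After 10 (w): row=0 col=6 char='f'
After 11 (j): row=1 col=6 char='n'
After 12 (w): row=1 col=9 char='d'

Answer: dog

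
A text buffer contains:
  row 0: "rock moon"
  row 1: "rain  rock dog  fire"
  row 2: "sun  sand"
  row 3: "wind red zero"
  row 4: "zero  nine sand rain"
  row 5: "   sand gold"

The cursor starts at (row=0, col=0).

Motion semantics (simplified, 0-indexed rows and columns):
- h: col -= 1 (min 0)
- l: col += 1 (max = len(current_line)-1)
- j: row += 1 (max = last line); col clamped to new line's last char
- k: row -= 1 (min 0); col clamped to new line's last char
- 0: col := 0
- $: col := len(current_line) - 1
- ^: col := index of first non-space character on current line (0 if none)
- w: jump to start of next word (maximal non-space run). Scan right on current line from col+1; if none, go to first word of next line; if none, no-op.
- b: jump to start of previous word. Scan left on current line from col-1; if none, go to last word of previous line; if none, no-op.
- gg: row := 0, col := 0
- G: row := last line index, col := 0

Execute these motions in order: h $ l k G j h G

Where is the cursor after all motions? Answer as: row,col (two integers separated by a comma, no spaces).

After 1 (h): row=0 col=0 char='r'
After 2 ($): row=0 col=8 char='n'
After 3 (l): row=0 col=8 char='n'
After 4 (k): row=0 col=8 char='n'
After 5 (G): row=5 col=0 char='_'
After 6 (j): row=5 col=0 char='_'
After 7 (h): row=5 col=0 char='_'
After 8 (G): row=5 col=0 char='_'

Answer: 5,0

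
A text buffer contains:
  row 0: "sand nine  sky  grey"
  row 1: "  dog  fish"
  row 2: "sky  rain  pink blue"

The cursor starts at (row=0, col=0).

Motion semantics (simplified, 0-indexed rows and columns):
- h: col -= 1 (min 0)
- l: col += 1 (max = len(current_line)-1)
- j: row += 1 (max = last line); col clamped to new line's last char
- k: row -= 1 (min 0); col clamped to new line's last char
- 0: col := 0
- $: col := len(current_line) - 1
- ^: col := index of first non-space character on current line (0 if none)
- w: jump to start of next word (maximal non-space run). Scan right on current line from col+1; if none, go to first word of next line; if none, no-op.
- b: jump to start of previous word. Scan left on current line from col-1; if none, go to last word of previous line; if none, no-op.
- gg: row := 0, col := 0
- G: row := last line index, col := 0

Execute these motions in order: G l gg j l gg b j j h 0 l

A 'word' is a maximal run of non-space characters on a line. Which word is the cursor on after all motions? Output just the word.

Answer: sky

Derivation:
After 1 (G): row=2 col=0 char='s'
After 2 (l): row=2 col=1 char='k'
After 3 (gg): row=0 col=0 char='s'
After 4 (j): row=1 col=0 char='_'
After 5 (l): row=1 col=1 char='_'
After 6 (gg): row=0 col=0 char='s'
After 7 (b): row=0 col=0 char='s'
After 8 (j): row=1 col=0 char='_'
After 9 (j): row=2 col=0 char='s'
After 10 (h): row=2 col=0 char='s'
After 11 (0): row=2 col=0 char='s'
After 12 (l): row=2 col=1 char='k'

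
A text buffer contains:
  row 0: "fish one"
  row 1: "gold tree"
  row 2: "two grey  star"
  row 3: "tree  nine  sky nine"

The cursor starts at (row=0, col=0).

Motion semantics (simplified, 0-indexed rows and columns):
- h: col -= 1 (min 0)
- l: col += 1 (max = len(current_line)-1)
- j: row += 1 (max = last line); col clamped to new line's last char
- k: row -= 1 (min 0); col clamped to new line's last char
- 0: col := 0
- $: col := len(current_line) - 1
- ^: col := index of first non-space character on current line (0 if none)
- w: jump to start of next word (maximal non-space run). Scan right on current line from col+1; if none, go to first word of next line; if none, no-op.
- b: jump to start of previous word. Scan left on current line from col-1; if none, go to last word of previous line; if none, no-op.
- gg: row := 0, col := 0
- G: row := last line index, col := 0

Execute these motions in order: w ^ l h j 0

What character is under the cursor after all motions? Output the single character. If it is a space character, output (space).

Answer: g

Derivation:
After 1 (w): row=0 col=5 char='o'
After 2 (^): row=0 col=0 char='f'
After 3 (l): row=0 col=1 char='i'
After 4 (h): row=0 col=0 char='f'
After 5 (j): row=1 col=0 char='g'
After 6 (0): row=1 col=0 char='g'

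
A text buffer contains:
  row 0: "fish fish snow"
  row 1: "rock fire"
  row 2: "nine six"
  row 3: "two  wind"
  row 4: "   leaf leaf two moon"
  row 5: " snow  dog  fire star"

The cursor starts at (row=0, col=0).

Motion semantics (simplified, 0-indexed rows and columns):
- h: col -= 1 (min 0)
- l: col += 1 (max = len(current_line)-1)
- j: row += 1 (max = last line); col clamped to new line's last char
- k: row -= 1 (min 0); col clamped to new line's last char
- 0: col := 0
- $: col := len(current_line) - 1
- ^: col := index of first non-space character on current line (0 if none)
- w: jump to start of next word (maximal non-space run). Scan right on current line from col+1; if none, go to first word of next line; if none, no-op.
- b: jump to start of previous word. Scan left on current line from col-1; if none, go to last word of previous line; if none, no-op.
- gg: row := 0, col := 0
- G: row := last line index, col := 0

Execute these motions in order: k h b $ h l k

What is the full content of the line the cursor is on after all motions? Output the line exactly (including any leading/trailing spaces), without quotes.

Answer: fish fish snow

Derivation:
After 1 (k): row=0 col=0 char='f'
After 2 (h): row=0 col=0 char='f'
After 3 (b): row=0 col=0 char='f'
After 4 ($): row=0 col=13 char='w'
After 5 (h): row=0 col=12 char='o'
After 6 (l): row=0 col=13 char='w'
After 7 (k): row=0 col=13 char='w'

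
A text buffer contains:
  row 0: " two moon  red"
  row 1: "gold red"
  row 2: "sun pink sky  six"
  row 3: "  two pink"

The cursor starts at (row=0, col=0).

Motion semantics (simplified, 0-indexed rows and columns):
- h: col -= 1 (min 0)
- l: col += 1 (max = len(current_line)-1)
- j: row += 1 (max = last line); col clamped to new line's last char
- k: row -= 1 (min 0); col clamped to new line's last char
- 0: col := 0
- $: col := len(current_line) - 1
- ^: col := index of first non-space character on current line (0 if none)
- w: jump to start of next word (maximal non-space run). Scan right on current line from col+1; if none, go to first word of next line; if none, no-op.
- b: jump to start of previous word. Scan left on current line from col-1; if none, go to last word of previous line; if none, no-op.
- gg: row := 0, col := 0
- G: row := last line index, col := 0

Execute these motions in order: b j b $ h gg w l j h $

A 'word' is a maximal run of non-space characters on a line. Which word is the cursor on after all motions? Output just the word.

Answer: red

Derivation:
After 1 (b): row=0 col=0 char='_'
After 2 (j): row=1 col=0 char='g'
After 3 (b): row=0 col=11 char='r'
After 4 ($): row=0 col=13 char='d'
After 5 (h): row=0 col=12 char='e'
After 6 (gg): row=0 col=0 char='_'
After 7 (w): row=0 col=1 char='t'
After 8 (l): row=0 col=2 char='w'
After 9 (j): row=1 col=2 char='l'
After 10 (h): row=1 col=1 char='o'
After 11 ($): row=1 col=7 char='d'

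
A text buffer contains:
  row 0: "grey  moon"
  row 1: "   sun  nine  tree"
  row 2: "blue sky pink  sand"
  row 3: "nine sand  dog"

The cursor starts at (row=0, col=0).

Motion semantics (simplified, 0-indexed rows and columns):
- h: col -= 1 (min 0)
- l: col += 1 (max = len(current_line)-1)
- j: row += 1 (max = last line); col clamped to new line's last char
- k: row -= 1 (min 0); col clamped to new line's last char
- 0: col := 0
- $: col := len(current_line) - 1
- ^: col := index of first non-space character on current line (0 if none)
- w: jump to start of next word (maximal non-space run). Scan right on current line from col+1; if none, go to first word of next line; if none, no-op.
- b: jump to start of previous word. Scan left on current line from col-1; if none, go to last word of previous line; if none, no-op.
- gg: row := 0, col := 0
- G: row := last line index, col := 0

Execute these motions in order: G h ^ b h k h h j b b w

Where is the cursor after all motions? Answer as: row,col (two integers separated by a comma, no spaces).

After 1 (G): row=3 col=0 char='n'
After 2 (h): row=3 col=0 char='n'
After 3 (^): row=3 col=0 char='n'
After 4 (b): row=2 col=15 char='s'
After 5 (h): row=2 col=14 char='_'
After 6 (k): row=1 col=14 char='t'
After 7 (h): row=1 col=13 char='_'
After 8 (h): row=1 col=12 char='_'
After 9 (j): row=2 col=12 char='k'
After 10 (b): row=2 col=9 char='p'
After 11 (b): row=2 col=5 char='s'
After 12 (w): row=2 col=9 char='p'

Answer: 2,9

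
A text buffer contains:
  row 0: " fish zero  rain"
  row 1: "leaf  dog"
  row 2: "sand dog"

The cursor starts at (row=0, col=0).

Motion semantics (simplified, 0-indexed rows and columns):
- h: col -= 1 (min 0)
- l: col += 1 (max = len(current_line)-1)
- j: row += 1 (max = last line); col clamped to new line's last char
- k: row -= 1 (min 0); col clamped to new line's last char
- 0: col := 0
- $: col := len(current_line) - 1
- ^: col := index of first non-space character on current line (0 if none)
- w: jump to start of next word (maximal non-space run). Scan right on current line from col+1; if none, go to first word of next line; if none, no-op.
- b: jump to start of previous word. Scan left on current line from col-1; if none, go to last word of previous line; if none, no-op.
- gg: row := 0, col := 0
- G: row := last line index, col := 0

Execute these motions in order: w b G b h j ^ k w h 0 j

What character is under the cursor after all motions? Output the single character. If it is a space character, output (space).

After 1 (w): row=0 col=1 char='f'
After 2 (b): row=0 col=1 char='f'
After 3 (G): row=2 col=0 char='s'
After 4 (b): row=1 col=6 char='d'
After 5 (h): row=1 col=5 char='_'
After 6 (j): row=2 col=5 char='d'
After 7 (^): row=2 col=0 char='s'
After 8 (k): row=1 col=0 char='l'
After 9 (w): row=1 col=6 char='d'
After 10 (h): row=1 col=5 char='_'
After 11 (0): row=1 col=0 char='l'
After 12 (j): row=2 col=0 char='s'

Answer: s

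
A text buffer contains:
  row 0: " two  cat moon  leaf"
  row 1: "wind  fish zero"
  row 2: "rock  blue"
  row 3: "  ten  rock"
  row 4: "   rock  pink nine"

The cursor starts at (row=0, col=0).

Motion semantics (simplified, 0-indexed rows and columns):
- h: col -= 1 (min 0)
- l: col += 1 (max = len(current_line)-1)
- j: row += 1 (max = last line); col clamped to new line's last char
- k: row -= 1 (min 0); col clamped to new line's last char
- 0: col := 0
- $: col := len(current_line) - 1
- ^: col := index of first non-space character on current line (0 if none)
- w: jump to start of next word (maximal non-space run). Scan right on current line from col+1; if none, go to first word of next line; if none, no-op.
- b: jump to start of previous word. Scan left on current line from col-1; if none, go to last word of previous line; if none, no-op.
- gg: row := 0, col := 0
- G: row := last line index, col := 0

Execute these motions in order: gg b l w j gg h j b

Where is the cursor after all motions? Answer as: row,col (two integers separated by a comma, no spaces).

After 1 (gg): row=0 col=0 char='_'
After 2 (b): row=0 col=0 char='_'
After 3 (l): row=0 col=1 char='t'
After 4 (w): row=0 col=6 char='c'
After 5 (j): row=1 col=6 char='f'
After 6 (gg): row=0 col=0 char='_'
After 7 (h): row=0 col=0 char='_'
After 8 (j): row=1 col=0 char='w'
After 9 (b): row=0 col=16 char='l'

Answer: 0,16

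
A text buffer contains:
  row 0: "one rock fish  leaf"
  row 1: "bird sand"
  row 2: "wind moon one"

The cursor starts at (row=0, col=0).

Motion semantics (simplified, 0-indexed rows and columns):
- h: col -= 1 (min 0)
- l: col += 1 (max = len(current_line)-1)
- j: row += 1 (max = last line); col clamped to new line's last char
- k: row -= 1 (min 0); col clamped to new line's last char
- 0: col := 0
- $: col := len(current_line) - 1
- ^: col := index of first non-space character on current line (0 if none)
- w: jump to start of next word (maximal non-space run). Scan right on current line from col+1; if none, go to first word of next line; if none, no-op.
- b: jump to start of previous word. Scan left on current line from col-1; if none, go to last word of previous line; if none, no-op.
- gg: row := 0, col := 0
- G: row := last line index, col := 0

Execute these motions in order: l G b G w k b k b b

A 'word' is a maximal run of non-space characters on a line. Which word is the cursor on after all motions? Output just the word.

After 1 (l): row=0 col=1 char='n'
After 2 (G): row=2 col=0 char='w'
After 3 (b): row=1 col=5 char='s'
After 4 (G): row=2 col=0 char='w'
After 5 (w): row=2 col=5 char='m'
After 6 (k): row=1 col=5 char='s'
After 7 (b): row=1 col=0 char='b'
After 8 (k): row=0 col=0 char='o'
After 9 (b): row=0 col=0 char='o'
After 10 (b): row=0 col=0 char='o'

Answer: one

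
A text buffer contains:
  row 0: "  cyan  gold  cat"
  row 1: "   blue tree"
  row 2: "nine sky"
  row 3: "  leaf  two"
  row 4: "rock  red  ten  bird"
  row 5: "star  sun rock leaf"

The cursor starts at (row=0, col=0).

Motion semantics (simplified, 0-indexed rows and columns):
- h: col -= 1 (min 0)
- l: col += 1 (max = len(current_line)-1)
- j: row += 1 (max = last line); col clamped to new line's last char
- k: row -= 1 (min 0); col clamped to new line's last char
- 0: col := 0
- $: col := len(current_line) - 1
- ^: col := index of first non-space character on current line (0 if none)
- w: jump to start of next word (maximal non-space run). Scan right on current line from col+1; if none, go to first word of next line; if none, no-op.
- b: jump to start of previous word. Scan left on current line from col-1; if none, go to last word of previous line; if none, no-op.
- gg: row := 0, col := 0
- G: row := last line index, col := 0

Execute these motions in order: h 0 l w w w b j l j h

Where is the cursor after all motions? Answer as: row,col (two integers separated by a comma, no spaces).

Answer: 2,6

Derivation:
After 1 (h): row=0 col=0 char='_'
After 2 (0): row=0 col=0 char='_'
After 3 (l): row=0 col=1 char='_'
After 4 (w): row=0 col=2 char='c'
After 5 (w): row=0 col=8 char='g'
After 6 (w): row=0 col=14 char='c'
After 7 (b): row=0 col=8 char='g'
After 8 (j): row=1 col=8 char='t'
After 9 (l): row=1 col=9 char='r'
After 10 (j): row=2 col=7 char='y'
After 11 (h): row=2 col=6 char='k'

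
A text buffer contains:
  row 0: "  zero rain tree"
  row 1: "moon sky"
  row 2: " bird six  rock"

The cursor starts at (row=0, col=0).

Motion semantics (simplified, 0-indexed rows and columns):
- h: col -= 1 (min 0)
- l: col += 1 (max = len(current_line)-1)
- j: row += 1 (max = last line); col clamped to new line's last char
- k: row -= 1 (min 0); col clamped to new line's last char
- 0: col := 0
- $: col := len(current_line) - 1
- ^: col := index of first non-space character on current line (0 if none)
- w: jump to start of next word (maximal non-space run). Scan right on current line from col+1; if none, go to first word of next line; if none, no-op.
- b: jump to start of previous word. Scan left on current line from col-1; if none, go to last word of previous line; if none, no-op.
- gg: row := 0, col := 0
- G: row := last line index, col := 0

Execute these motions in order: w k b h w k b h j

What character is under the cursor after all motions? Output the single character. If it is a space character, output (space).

Answer: o

Derivation:
After 1 (w): row=0 col=2 char='z'
After 2 (k): row=0 col=2 char='z'
After 3 (b): row=0 col=2 char='z'
After 4 (h): row=0 col=1 char='_'
After 5 (w): row=0 col=2 char='z'
After 6 (k): row=0 col=2 char='z'
After 7 (b): row=0 col=2 char='z'
After 8 (h): row=0 col=1 char='_'
After 9 (j): row=1 col=1 char='o'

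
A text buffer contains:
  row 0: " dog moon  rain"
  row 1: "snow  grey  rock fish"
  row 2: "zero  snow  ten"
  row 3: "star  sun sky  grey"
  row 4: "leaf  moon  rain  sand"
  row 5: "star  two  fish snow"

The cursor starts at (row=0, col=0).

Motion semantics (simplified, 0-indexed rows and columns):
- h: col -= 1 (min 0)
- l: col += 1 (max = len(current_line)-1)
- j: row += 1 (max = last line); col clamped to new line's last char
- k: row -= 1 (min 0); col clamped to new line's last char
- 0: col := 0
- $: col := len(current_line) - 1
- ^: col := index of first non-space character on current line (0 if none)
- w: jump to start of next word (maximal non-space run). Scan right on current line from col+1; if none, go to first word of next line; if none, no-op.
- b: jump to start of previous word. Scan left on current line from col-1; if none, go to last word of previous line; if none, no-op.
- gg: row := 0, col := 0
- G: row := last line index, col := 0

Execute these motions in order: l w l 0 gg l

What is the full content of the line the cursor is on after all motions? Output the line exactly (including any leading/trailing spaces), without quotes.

After 1 (l): row=0 col=1 char='d'
After 2 (w): row=0 col=5 char='m'
After 3 (l): row=0 col=6 char='o'
After 4 (0): row=0 col=0 char='_'
After 5 (gg): row=0 col=0 char='_'
After 6 (l): row=0 col=1 char='d'

Answer:  dog moon  rain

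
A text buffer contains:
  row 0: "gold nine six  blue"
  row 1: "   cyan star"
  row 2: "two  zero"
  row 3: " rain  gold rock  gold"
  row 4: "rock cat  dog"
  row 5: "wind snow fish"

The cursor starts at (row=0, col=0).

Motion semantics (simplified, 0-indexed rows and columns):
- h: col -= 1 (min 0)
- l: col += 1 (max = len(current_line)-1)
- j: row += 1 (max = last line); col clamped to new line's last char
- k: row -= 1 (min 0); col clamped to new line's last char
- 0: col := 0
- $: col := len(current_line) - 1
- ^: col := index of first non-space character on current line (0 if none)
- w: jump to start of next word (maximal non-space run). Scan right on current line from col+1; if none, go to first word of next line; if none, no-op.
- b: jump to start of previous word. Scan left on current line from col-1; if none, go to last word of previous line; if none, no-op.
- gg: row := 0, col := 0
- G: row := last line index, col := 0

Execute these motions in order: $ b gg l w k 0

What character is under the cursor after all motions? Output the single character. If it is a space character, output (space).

Answer: g

Derivation:
After 1 ($): row=0 col=18 char='e'
After 2 (b): row=0 col=15 char='b'
After 3 (gg): row=0 col=0 char='g'
After 4 (l): row=0 col=1 char='o'
After 5 (w): row=0 col=5 char='n'
After 6 (k): row=0 col=5 char='n'
After 7 (0): row=0 col=0 char='g'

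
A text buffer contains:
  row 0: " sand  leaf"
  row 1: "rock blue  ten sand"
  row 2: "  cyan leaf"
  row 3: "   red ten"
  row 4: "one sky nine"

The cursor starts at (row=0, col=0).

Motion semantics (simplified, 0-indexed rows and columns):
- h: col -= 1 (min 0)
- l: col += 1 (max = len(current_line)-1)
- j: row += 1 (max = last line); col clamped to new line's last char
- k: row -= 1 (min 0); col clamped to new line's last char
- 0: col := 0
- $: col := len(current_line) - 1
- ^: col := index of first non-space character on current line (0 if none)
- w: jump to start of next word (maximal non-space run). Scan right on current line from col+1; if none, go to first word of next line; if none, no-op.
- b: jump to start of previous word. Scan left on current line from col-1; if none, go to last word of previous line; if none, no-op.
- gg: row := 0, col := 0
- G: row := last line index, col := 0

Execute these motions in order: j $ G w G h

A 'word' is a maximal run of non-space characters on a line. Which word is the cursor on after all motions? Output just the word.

Answer: one

Derivation:
After 1 (j): row=1 col=0 char='r'
After 2 ($): row=1 col=18 char='d'
After 3 (G): row=4 col=0 char='o'
After 4 (w): row=4 col=4 char='s'
After 5 (G): row=4 col=0 char='o'
After 6 (h): row=4 col=0 char='o'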